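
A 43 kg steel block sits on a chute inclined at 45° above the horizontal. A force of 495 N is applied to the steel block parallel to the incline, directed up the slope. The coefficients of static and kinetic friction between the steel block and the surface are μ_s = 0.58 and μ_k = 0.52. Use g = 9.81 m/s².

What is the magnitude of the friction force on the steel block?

Normal force: N = m g cos θ = 43 × 9.81 × cos 45° = 298.3 N.
For equilibrium along the incline the friction force must supply f = m g sin θ − P = 298.3 − 495 = -196.7 N (positive meaning up-slope).
Static friction can supply at most μ_s N = 173 N.
|-196.7| exceeds 173 N, so the steel block slips up-slope; friction is kinetic, f = μ_k N = 0.52×298.3 = 155 N.

f ≈ 155 N (down the incline)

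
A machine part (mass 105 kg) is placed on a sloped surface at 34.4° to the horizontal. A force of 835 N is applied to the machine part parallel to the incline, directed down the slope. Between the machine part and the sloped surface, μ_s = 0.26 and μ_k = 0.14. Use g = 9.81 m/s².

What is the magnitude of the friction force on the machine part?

Normal force: N = m g cos θ = 105 × 9.81 × cos 34.4° = 849.9 N.
Parallel to the incline, ΣF = 0 gives f = m g sin θ + P = 581.9 + 835 = 1417 N (up-slope positive).
The static-friction ceiling is μ_s N = 0.26 × 849.9 = 221 N.
|1417| exceeds 221 N, so the machine part slips down-slope; friction is kinetic, f = μ_k N = 0.14×849.9 = 119 N.

f ≈ 119 N (up the incline)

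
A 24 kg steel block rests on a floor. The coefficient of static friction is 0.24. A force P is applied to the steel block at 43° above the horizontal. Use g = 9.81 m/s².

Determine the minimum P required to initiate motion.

N = m g − P sin α (the pull lifts the steel block).
At impending slip, P cos α = μ_s N = μ_s (m g − P sin α).
Solving: P (cos α + μ_s sin α) = μ_s m g → P = 0.24×235/(cos 43° + 0.24 sin 43°) = 56.5/0.895 = 63.1 N.

P ≈ 63.1 N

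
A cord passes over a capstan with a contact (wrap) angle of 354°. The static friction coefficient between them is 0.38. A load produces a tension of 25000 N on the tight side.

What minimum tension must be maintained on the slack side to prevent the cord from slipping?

Capstan equation at impending slip: T_tight/T_slack = e^{μβ}.
β = 354° = 6.178 rad; e^{μβ} = e^{0.38×6.178} = 10.46.
T_slack = T_tight / e^{μβ} = 25000 / 10.46 = 2390 N.

T_min ≈ 2390 N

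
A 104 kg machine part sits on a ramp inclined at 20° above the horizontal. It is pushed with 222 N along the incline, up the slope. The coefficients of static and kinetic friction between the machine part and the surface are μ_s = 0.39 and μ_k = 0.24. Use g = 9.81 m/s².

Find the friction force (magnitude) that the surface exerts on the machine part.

The normal reaction is N = m g cos θ = 958.7 N.
The friction needed for equilibrium is m g sin θ − P = 348.9 − 222 = 126.9 N, measured positive up-slope.
The static-friction ceiling is μ_s N = 0.39 × 958.7 = 373.9 N.
Since |126.9| ≤ 373.9 N, static friction is sufficient; f equals the required value, not μ_s N.

f ≈ 127 N (up the incline)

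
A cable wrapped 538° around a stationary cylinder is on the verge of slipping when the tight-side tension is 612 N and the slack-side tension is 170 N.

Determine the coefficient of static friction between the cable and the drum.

T₂/T₁ = e^{μβ} → μ = ln(T₂/T₁)/β.
β = 538° = 9.39 rad.
μ = ln(612/170)/9.39 = ln(3.6)/9.39 = 0.136.

μ ≈ 0.136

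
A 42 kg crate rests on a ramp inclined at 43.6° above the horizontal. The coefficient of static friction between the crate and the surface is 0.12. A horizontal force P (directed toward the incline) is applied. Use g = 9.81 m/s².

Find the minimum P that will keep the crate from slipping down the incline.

The crate tends to slide down (tan θ > μ_s), so at the point of impending slip friction acts up-slope at its limit: f = μ_s N.
Perpendicular to the incline: N = m g cos θ + P sin θ.
Along the incline: P cos θ + μ_s N = m g sin θ, i.e. P cos θ + μ_s (m g cos θ + P sin θ) = m g sin θ.
Solving, P (cos θ + μ_s sin θ) = m g (sin θ − μ_s cos θ), so P = 412×0.6027/0.8069 = 308 N.

P_min ≈ 308 N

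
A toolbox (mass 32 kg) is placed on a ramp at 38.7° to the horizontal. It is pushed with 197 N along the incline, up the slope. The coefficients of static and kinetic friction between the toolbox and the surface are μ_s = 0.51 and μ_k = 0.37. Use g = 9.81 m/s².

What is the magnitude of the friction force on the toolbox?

f ≈ 0.724 N (down the incline)

Perpendicular to the surface, N = m g cos θ = 32·9.81·cos 38.7° = 245 N.
Parallel to the incline, ΣF = 0 gives f = m g sin θ − P = 196.3 − 197 = -0.7238 N (up-slope positive).
The static-friction ceiling is μ_s N = 0.51 × 245 = 124.9 N.
Since |-0.7238| ≤ 124.9 N, the toolbox remains in static equilibrium and friction takes exactly the required value.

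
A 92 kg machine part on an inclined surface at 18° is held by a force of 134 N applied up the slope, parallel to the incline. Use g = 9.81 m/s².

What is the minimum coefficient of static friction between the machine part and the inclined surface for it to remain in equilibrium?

μ_s,min ≈ 0.169

N = m g cos θ = 858.3 N.
Friction must make up the shortfall along the incline: f = m g sin θ − P = 278.9 − 134 = 144.9 N.
At the threshold f = μ_s N, so μ_s,min = 144.9/858.3 = 0.169.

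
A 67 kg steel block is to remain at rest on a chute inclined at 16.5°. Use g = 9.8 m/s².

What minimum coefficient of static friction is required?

μ_s,min ≈ 0.296

At the slip threshold m g sin θ = μ_s m g cos θ, so μ_s,min = tan θ.
μ_s,min = tan 16.5° = 0.296.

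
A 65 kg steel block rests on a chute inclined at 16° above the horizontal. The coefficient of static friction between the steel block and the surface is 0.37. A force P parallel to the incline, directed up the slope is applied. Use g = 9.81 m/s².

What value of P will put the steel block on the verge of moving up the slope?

At impending motion up the slope, friction acts down-slope at its limit: f = μ_s N.
P is parallel to the surface, so N = m g cos θ = 613 N.
Along the incline: P = m g sin θ + μ_s N = 176 + 0.37×613 = 403 N.

P ≈ 403 N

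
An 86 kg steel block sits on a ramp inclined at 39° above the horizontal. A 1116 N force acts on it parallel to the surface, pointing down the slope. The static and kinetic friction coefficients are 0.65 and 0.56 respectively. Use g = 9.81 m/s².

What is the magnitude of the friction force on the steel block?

The normal reaction is N = m g cos θ = 655.6 N.
For equilibrium along the incline the friction force must supply f = m g sin θ + P = 530.9 + 1116 = 1647 N (positive meaning up-slope).
Maximum static friction available: μ_s N = 0.65 × 655.6 = 426.2 N.
|1647| exceeds 426.2 N, so the steel block slips down-slope; friction is kinetic, f = μ_k N = 0.56×655.6 = 367 N.

f ≈ 367 N (up the incline)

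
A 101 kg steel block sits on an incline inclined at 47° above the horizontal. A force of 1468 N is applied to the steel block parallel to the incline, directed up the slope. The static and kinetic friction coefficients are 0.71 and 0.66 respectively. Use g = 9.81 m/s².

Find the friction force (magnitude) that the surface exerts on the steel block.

Normal force: N = m g cos θ = 101 × 9.81 × cos 47° = 675.7 N.
Parallel to the incline, ΣF = 0 gives f = m g sin θ − P = 724.6 − 1468 = -743.4 N (up-slope positive).
Maximum static friction available: μ_s N = 0.71 × 675.7 = 479.8 N.
|-743.4| exceeds 479.8 N, so the steel block slips up-slope; friction is kinetic, f = μ_k N = 0.66×675.7 = 446 N.

f ≈ 446 N (down the incline)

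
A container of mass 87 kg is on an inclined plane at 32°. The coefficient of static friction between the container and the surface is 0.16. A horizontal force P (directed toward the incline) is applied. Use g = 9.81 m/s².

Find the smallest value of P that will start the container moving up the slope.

At impending motion up the slope, friction acts down-slope at its limit: f = μ_s N.
Perpendicular to the incline: N = m g cos θ + P sin θ.
Along the incline: P cos θ = m g sin θ + μ_s N = m g sin θ + μ_s (m g cos θ + P sin θ).
Solving, P (cos θ − μ_s sin θ) = m g (sin θ + μ_s cos θ), so P = 87×9.81×(sin 32° + 0.16 cos 32°)/(cos 32° − 0.16 sin 32°) = 853×0.6656/0.7633 = 744 N.

P ≈ 744 N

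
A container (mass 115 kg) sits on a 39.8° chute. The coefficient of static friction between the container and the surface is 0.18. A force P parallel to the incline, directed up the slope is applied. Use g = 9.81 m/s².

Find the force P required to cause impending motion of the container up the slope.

P ≈ 878 N

At impending motion up the slope, friction acts down-slope at its limit: f = μ_s N.
P is parallel to the surface, so N = m g cos θ = 867 N.
Along the incline: P = m g sin θ + μ_s N = 722 + 0.18×867 = 878 N.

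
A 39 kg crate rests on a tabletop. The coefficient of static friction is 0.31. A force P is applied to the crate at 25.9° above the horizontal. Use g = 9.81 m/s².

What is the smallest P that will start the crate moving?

P ≈ 115 N

N = m g − P sin α (the pull lifts the crate).
At impending slip, P cos α = μ_s N = μ_s (m g − P sin α).
Solving: P (cos α + μ_s sin α) = μ_s m g → P = 0.31×383/(cos 25.9° + 0.31 sin 25.9°) = 119/1.035 = 115 N.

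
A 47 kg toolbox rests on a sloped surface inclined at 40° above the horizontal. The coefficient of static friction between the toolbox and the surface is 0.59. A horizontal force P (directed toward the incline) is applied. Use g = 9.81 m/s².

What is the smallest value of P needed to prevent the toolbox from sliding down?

P_min ≈ 76.8 N

The toolbox tends to slide down (tan θ > μ_s), so at the point of impending slip friction acts up-slope at its limit: f = μ_s N.
Perpendicular to the incline: N = m g cos θ + P sin θ.
Along the incline: P cos θ + μ_s N = m g sin θ, i.e. P cos θ + μ_s (m g cos θ + P sin θ) = m g sin θ.
Solving, P (cos θ + μ_s sin θ) = m g (sin θ − μ_s cos θ), so P = 461×0.1908/1.145 = 76.8 N.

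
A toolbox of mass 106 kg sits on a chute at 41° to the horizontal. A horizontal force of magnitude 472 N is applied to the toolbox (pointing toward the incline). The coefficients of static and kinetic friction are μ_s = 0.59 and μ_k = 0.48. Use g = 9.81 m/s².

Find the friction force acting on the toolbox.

The horizontal push has a component P sin θ into the surface, so N = m g cos θ + P sin θ = 784.8 + 309.7 = 1094 N.
Along the incline, the net driving force (taking up-slope positive) is P cos θ − m g sin θ = 356.2 − 682.2 = -326 N, so equilibrium requires friction f = 326 N (up-slope).
The limit of static friction is μ_s N = 645.7 N.
|f_req| = 326 ≤ 645.7 N → the toolbox is in equilibrium; friction equals the required value.

f ≈ 326 N (up the incline)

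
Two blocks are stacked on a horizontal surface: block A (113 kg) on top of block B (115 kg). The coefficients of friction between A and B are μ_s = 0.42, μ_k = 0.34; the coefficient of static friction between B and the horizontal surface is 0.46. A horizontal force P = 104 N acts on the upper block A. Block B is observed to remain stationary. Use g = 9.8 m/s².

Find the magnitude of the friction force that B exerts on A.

The normal force B exerts on A is simply A's weight, N₁ = 1107 N.
Maximum static friction on A from B: μ_s N₁ = 0.42×1107 = 465.1 N.
P = 104 N is within that limit, so A and B move together (both at rest); the A–B friction is simply f₁ = P = 104 N.
By Newton's third law B feels 104 N forward from A. With B stationary, the floor's static friction on B balances it: f₂ = 104 N (well within μ_s(m_A+m_B)g = 1028 N).

f ≈ 104 N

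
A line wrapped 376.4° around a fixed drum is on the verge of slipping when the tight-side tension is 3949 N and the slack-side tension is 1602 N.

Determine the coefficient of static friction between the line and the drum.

μ ≈ 0.137

T₂/T₁ = e^{μβ} → μ = ln(T₂/T₁)/β.
β = 376.4° = 6.569 rad.
μ = ln(3949/1602)/6.569 = ln(2.465)/6.569 = 0.137.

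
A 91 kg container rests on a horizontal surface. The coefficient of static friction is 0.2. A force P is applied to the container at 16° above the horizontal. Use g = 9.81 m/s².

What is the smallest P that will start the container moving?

P ≈ 176 N

N = m g − P sin α (the pull lifts the container).
At impending slip, P cos α = μ_s N = μ_s (m g − P sin α).
Solving: P (cos α + μ_s sin α) = μ_s m g → P = 0.2×893/(cos 16° + 0.2 sin 16°) = 179/1.016 = 176 N.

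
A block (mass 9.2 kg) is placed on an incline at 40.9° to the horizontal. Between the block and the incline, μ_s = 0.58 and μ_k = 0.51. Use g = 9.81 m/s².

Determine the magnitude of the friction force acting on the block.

f ≈ 34.8 N (up the incline)

The normal reaction is N = m g cos θ = 68.22 N.
Along the slope the weight component is m g sin θ = 59.09 N; friction must supply exactly this, acting up-slope.
The static-friction ceiling is μ_s N = 0.58 × 68.22 = 39.57 N.
|59.09| exceeds 39.57 N, so the block slips down-slope; friction is kinetic, f = μ_k N = 0.51×68.22 = 34.8 N.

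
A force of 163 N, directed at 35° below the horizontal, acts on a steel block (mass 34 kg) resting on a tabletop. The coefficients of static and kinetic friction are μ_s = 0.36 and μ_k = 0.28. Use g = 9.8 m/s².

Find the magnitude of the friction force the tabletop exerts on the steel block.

f ≈ 134 N

N = m g + P sin α = 333.2 + 163×sin 35° = 426.7 N.
For equilibrium, f = P cos α = 163×cos 35° = 133.5 N.
μ_s N = 0.36 × 426.7 = 153.6 N.
Since 133.5 N does not exceed the limit, the steel block stays at rest and f = 134 N.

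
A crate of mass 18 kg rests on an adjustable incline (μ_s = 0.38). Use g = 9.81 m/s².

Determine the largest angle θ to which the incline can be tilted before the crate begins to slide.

θ_max ≈ 20.8°

At the slip threshold, m g sin θ = μ_s · m g cos θ, so tan θ = μ_s.
θ_max = arctan(0.38) = 20.8°.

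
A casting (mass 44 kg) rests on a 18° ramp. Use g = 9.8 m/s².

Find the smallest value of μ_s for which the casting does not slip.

At the slip threshold m g sin θ = μ_s m g cos θ, so μ_s,min = tan θ.
μ_s,min = tan 18° = 0.325.

μ_s,min ≈ 0.325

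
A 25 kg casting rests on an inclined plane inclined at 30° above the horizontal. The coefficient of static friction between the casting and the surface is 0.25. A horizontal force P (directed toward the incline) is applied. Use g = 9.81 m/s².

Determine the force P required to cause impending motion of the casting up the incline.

At impending motion up the slope, friction acts down-slope at its limit: f = μ_s N.
Perpendicular to the incline: N = m g cos θ + P sin θ.
Along the incline: P cos θ = m g sin θ + μ_s N = m g sin θ + μ_s (m g cos θ + P sin θ).
Solving, P (cos θ − μ_s sin θ) = m g (sin θ + μ_s cos θ), so P = 25×9.81×(sin 30° + 0.25 cos 30°)/(cos 30° − 0.25 sin 30°) = 245×0.7165/0.741 = 237 N.

P ≈ 237 N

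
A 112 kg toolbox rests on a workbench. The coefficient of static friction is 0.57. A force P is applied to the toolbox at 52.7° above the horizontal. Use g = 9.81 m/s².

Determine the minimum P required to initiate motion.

P ≈ 591 N

N = m g − P sin α (the pull lifts the toolbox).
At impending slip, P cos α = μ_s N = μ_s (m g − P sin α).
Solving: P (cos α + μ_s sin α) = μ_s m g → P = 0.57×1100/(cos 52.7° + 0.57 sin 52.7°) = 626/1.059 = 591 N.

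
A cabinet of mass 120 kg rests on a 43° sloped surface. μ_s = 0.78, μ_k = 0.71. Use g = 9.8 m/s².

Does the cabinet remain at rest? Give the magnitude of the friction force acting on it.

N = m g cos θ = 860 N.
Down-slope weight component: m g sin θ = 802 N.
μ_s N = 671 N.
802 > 671 N, so it slides; kinetic friction f = μ_k N = 0.71×860 = 611 N.

f ≈ 611 N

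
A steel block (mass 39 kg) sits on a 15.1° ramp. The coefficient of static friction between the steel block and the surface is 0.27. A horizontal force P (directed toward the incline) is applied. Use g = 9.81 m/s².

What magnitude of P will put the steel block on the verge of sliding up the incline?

P ≈ 223 N

At impending motion up the slope, friction acts down-slope at its limit: f = μ_s N.
Perpendicular to the incline: N = m g cos θ + P sin θ.
Along the incline: P cos θ = m g sin θ + μ_s N = m g sin θ + μ_s (m g cos θ + P sin θ).
Solving, P (cos θ − μ_s sin θ) = m g (sin θ + μ_s cos θ), so P = 39×9.81×(sin 15.1° + 0.27 cos 15.1°)/(cos 15.1° − 0.27 sin 15.1°) = 383×0.5212/0.8951 = 223 N.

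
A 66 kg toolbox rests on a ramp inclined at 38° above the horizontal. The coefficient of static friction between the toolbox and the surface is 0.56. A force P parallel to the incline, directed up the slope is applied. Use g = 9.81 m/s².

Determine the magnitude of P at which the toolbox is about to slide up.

At impending motion up the slope, friction acts down-slope at its limit: f = μ_s N.
P is parallel to the surface, so N = m g cos θ = 510 N.
Along the incline: P = m g sin θ + μ_s N = 399 + 0.56×510 = 684 N.

P ≈ 684 N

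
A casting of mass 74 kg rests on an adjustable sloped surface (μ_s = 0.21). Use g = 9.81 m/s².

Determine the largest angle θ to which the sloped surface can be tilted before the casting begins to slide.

At the slip threshold, m g sin θ = μ_s · m g cos θ, so tan θ = μ_s.
θ_max = arctan(0.21) = 11.9°.

θ_max ≈ 11.9°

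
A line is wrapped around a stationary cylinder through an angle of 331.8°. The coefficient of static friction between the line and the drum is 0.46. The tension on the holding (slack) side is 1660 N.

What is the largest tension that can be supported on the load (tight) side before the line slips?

T_max ≈ 23800 N

At impending slip the capstan equation gives T₂/T₁ = e^{μβ} with β in radians.
β = 331.8° × π/180 = 5.791 rad.
e^{μβ} = e^{0.46×5.791} = 14.35.
T₂ = T₁ · e^{μβ} = 1660 × 14.35 = 23800 N.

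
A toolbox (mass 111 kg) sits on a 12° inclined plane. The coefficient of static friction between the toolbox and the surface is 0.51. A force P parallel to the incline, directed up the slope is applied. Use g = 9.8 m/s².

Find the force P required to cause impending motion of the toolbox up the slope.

At impending motion up the slope, friction acts down-slope at its limit: f = μ_s N.
P is parallel to the surface, so N = m g cos θ = 1060 N.
Along the incline: P = m g sin θ + μ_s N = 226 + 0.51×1060 = 769 N.

P ≈ 769 N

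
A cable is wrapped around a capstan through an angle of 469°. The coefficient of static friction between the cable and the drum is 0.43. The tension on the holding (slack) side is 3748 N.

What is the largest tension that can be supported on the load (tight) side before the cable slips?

At impending slip the capstan equation gives T₂/T₁ = e^{μβ} with β in radians.
β = 469° × π/180 = 8.186 rad.
e^{μβ} = e^{0.43×8.186} = 33.78.
T₂ = T₁ · e^{μβ} = 3748 × 33.78 = 127000 N.

T_max ≈ 127000 N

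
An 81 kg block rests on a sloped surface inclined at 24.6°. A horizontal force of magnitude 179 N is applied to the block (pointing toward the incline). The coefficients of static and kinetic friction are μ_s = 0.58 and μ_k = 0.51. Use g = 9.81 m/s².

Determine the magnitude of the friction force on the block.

Resolve perpendicular to the incline: N = m g cos θ + P sin θ = 81×9.81×cos 24.6° + 179×sin 24.6° = 797 N.
Parallel to the incline: P cos θ − m g sin θ = 162.8 − 330.8 = -168 N; the friction needed to balance this is 168 N acting up the slope.
Maximum static friction: μ_s N = 0.58 × 797 = 462.3 N.
|f_req| = 168 ≤ 462.3 N → the block is in equilibrium; friction equals the required value.

f ≈ 168 N (up the incline)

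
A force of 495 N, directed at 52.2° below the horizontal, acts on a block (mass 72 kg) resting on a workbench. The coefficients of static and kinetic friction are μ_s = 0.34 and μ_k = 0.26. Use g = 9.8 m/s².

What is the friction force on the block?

f ≈ 303 N

Vertical equilibrium gives N = m g + P sin α = 1097 N.
For equilibrium, f = P cos α = 495×cos 52.2° = 303.4 N.
The static-friction limit is μ_s N = 372.9 N.
Since 303.4 N does not exceed the limit, the block stays at rest and f = 303 N.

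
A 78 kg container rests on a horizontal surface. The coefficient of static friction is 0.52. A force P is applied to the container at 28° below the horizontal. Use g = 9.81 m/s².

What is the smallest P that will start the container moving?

P ≈ 623 N

N = m g + P sin α (the push presses the container into the horizontal surface).
At impending slip, P cos α = μ_s N = μ_s (m g + P sin α).
Solving: P (cos α − μ_s sin α) = μ_s m g → P = 0.52×765/(cos 28° − 0.52 sin 28°) = 398/0.6388 = 623 N.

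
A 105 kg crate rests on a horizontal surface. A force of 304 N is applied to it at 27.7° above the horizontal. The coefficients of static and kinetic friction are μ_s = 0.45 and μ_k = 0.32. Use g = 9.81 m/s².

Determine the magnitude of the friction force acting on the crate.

f ≈ 269 N

Vertical equilibrium gives N = m g − P sin α = 888.7 N.
For equilibrium, f = P cos α = 304×cos 27.7° = 269.2 N.
The static-friction limit is μ_s N = 399.9 N.
Since 269.2 N does not exceed the limit, the crate stays at rest and f = 269 N.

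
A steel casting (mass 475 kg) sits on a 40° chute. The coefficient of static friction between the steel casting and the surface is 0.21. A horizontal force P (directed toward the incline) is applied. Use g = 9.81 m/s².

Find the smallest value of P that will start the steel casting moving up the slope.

At impending motion up the slope, friction acts down-slope at its limit: f = μ_s N.
Perpendicular to the incline: N = m g cos θ + P sin θ.
Along the incline: P cos θ = m g sin θ + μ_s N = m g sin θ + μ_s (m g cos θ + P sin θ).
Solving, P (cos θ − μ_s sin θ) = m g (sin θ + μ_s cos θ), so P = 475×9.81×(sin 40° + 0.21 cos 40°)/(cos 40° − 0.21 sin 40°) = 4660×0.8037/0.6311 = 5930 N.

P ≈ 5930 N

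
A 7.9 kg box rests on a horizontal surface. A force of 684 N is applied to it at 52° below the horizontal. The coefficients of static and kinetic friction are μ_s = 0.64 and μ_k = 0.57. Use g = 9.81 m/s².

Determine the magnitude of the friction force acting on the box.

The vertical component of P adds to the normal force: N = m g + P sin α = 77.5 + 539 = 616.5 N.
For equilibrium, f = P cos α = 684×cos 52° = 421.1 N.
μ_s N = 0.64 × 616.5 = 394.6 N.
The required friction exceeds μ_s N, so the box moves and f = μ_k N = 351 N.

f ≈ 351 N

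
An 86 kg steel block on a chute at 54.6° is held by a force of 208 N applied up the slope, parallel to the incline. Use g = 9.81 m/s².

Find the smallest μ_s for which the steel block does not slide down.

μ_s,min ≈ 0.982

N = m g cos θ = 488.7 N.
Friction must make up the shortfall along the incline: f = m g sin θ − P = 687.7 − 208 = 479.7 N.
At the threshold f = μ_s N, so μ_s,min = 479.7/488.7 = 0.982.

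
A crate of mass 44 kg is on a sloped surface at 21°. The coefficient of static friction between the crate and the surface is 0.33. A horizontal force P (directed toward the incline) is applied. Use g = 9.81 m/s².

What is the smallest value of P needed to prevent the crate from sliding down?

P_min ≈ 20.6 N

The crate tends to slide down (tan θ > μ_s), so at the point of impending slip friction acts up-slope at its limit: f = μ_s N.
Perpendicular to the incline: N = m g cos θ + P sin θ.
Along the incline: P cos θ + μ_s N = m g sin θ, i.e. P cos θ + μ_s (m g cos θ + P sin θ) = m g sin θ.
Solving, P (cos θ + μ_s sin θ) = m g (sin θ − μ_s cos θ), so P = 432×0.05029/1.052 = 20.6 N.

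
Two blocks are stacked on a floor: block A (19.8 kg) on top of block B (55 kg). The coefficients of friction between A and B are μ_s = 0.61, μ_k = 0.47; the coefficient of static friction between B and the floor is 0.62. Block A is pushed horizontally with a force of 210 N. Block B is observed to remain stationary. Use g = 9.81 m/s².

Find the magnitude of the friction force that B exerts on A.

Normal force at the A–B interface: N₁ = m_A g = 194.2 N.
Maximum static friction on A from B: μ_s N₁ = 0.61×194.2 = 118.5 N.
P = 210 N exceeds that limit, so A slips over B and the interface friction becomes kinetic: f₁ = μ_k N₁ = 0.47×194.2 = 91.3 N.
B experiences an equal 91.3 N forward from A (third law). B is in equilibrium, so the floor supplies f₂ = 91.3 N of static friction (limit μ_s(m_A+m_B)g = 454.9 N, not exceeded).

f ≈ 91.3 N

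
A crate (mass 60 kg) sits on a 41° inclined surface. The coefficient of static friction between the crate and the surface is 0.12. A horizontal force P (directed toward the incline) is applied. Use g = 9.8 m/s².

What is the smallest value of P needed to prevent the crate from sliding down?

P_min ≈ 399 N

The crate tends to slide down (tan θ > μ_s), so at the point of impending slip friction acts up-slope at its limit: f = μ_s N.
Perpendicular to the incline: N = m g cos θ + P sin θ.
Along the incline: P cos θ + μ_s N = m g sin θ, i.e. P cos θ + μ_s (m g cos θ + P sin θ) = m g sin θ.
Solving, P (cos θ + μ_s sin θ) = m g (sin θ − μ_s cos θ), so P = 588×0.5655/0.8334 = 399 N.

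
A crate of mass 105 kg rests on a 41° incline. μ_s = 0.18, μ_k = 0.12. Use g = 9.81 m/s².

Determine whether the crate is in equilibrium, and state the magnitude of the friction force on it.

f ≈ 93.3 N

N = m g cos θ = 777 N.
Down-slope weight component: m g sin θ = 676 N.
μ_s N = 140 N.
676 > 140 N, so it slides; kinetic friction f = μ_k N = 0.12×777 = 93.3 N.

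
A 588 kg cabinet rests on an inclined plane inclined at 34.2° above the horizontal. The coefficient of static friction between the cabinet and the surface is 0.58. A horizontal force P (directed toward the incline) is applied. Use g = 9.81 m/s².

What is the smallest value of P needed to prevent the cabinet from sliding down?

The cabinet tends to slide down (tan θ > μ_s), so at the point of impending slip friction acts up-slope at its limit: f = μ_s N.
Perpendicular to the incline: N = m g cos θ + P sin θ.
Along the incline: P cos θ + μ_s N = m g sin θ, i.e. P cos θ + μ_s (m g cos θ + P sin θ) = m g sin θ.
Solving, P (cos θ + μ_s sin θ) = m g (sin θ − μ_s cos θ), so P = 5770×0.08238/1.153 = 412 N.

P_min ≈ 412 N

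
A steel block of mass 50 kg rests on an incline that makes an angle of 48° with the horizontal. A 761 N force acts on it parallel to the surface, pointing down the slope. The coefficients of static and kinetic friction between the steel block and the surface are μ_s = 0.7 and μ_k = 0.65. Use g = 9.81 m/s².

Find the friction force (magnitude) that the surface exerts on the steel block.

The normal reaction is N = m g cos θ = 328.2 N.
Parallel to the incline, ΣF = 0 gives f = m g sin θ + P = 364.5 + 761 = 1126 N (up-slope positive).
Static friction can supply at most μ_s N = 229.7 N.
|1126| exceeds 229.7 N, so the steel block slips down-slope; friction is kinetic, f = μ_k N = 0.65×328.2 = 213 N.

f ≈ 213 N (up the incline)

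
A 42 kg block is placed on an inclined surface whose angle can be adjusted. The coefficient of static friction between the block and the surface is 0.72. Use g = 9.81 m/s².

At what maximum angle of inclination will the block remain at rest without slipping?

θ_max ≈ 35.8°

At the slip threshold, m g sin θ = μ_s · m g cos θ, so tan θ = μ_s.
θ_max = arctan(0.72) = 35.8°.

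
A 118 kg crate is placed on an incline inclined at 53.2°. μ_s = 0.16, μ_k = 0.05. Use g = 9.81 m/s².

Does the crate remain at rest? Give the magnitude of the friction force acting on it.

N = m g cos θ = 693 N.
Down-slope weight component: m g sin θ = 927 N.
μ_s N = 111 N.
927 > 111 N, so it slides; kinetic friction f = μ_k N = 0.05×693 = 34.7 N.

f ≈ 34.7 N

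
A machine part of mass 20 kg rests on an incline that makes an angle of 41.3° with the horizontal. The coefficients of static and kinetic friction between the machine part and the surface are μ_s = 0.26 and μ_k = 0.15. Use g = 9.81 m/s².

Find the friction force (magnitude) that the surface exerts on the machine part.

Perpendicular to the surface, N = m g cos θ = 20·9.81·cos 41.3° = 147.4 N.
For equilibrium along the incline, friction must balance the weight component: f = m g sin θ = 129.5 N up the slope.
Static friction can supply at most μ_s N = 38.32 N.
|129.5| exceeds 38.32 N, so the machine part slips down-slope; friction is kinetic, f = μ_k N = 0.15×147.4 = 22.1 N.

f ≈ 22.1 N (up the incline)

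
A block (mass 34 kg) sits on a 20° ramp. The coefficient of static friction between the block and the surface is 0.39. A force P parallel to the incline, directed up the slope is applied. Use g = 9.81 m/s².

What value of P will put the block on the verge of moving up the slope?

At impending motion up the slope, friction acts down-slope at its limit: f = μ_s N.
P is parallel to the surface, so N = m g cos θ = 313 N.
Along the incline: P = m g sin θ + μ_s N = 114 + 0.39×313 = 236 N.

P ≈ 236 N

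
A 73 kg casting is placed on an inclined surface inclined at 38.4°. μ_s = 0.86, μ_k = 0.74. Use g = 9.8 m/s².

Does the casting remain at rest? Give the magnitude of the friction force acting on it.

N = m g cos θ = 561 N.
Down-slope weight component: m g sin θ = 444 N.
μ_s N = 482 N.
444 ≤ 482 N, so it stays put; friction = 444 N.

f ≈ 444 N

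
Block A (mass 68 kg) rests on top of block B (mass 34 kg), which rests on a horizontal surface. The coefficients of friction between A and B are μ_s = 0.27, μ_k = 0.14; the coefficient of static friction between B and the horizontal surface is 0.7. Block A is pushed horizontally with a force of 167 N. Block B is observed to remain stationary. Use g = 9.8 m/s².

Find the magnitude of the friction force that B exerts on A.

f ≈ 167 N

The normal force B exerts on A is simply A's weight, N₁ = 666.4 N.
So the A–B interface can sustain at most μ_s N₁ = 179.9 N of static friction.
P = 167 N is within that limit, so A and B move together (both at rest); the A–B friction is simply f₁ = P = 167 N.
By Newton's third law B feels 167 N forward from A. With B stationary, the floor's static friction on B balances it: f₂ = 167 N (well within μ_s(m_A+m_B)g = 699.7 N).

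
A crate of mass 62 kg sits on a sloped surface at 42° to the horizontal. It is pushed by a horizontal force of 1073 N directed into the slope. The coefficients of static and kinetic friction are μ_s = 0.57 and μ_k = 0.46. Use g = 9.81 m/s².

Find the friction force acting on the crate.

Resolve perpendicular to the incline: N = m g cos θ + P sin θ = 62×9.81×cos 42° + 1073×sin 42° = 1170 N.
Parallel to the incline: P cos θ − m g sin θ = 797.4 − 407 = 390.4 N; the friction needed to balance this is 390.4 N acting down the slope.
Maximum static friction: μ_s N = 0.57 × 1170 = 666.9 N.
|f_req| = 390.4 ≤ 666.9 N → the crate is in equilibrium; friction equals the required value.

f ≈ 390 N (down the incline)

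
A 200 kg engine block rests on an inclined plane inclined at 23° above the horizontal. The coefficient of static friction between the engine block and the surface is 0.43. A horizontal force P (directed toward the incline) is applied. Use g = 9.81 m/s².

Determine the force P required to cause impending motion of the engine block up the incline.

P ≈ 2050 N

At impending motion up the slope, friction acts down-slope at its limit: f = μ_s N.
Perpendicular to the incline: N = m g cos θ + P sin θ.
Along the incline: P cos θ = m g sin θ + μ_s N = m g sin θ + μ_s (m g cos θ + P sin θ).
Solving, P (cos θ − μ_s sin θ) = m g (sin θ + μ_s cos θ), so P = 200×9.81×(sin 23° + 0.43 cos 23°)/(cos 23° − 0.43 sin 23°) = 1960×0.7865/0.7525 = 2050 N.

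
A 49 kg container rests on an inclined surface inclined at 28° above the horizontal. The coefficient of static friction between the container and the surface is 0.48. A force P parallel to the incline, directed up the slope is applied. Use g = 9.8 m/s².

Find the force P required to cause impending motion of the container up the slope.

At impending motion up the slope, friction acts down-slope at its limit: f = μ_s N.
P is parallel to the surface, so N = m g cos θ = 424 N.
Along the incline: P = m g sin θ + μ_s N = 225 + 0.48×424 = 429 N.

P ≈ 429 N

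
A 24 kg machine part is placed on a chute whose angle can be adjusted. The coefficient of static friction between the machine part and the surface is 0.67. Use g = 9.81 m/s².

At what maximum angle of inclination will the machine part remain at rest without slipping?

At the slip threshold, m g sin θ = μ_s · m g cos θ, so tan θ = μ_s.
θ_max = arctan(0.67) = 33.8°.

θ_max ≈ 33.8°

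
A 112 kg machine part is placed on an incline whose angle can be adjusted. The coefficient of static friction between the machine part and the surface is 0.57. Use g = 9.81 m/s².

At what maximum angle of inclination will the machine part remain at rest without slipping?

At the slip threshold, m g sin θ = μ_s · m g cos θ, so tan θ = μ_s.
θ_max = arctan(0.57) = 29.7°.

θ_max ≈ 29.7°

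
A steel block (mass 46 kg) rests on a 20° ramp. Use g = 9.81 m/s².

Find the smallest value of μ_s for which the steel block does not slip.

μ_s,min ≈ 0.364

At the slip threshold m g sin θ = μ_s m g cos θ, so μ_s,min = tan θ.
μ_s,min = tan 20° = 0.364.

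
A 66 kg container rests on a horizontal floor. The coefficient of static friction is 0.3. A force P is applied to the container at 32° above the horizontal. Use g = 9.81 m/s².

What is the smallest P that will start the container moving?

P ≈ 193 N

N = m g − P sin α (the pull lifts the container).
At impending slip, P cos α = μ_s N = μ_s (m g − P sin α).
Solving: P (cos α + μ_s sin α) = μ_s m g → P = 0.3×647/(cos 32° + 0.3 sin 32°) = 194/1.007 = 193 N.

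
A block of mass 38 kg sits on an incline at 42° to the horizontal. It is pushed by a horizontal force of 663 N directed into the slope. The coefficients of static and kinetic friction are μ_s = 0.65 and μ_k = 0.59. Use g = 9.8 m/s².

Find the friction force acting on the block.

f ≈ 244 N (down the incline)

The horizontal push has a component P sin θ into the surface, so N = m g cos θ + P sin θ = 276.7 + 443.6 = 720.4 N.
Along the incline, the net driving force (taking up-slope positive) is P cos θ − m g sin θ = 492.7 − 249.2 = 243.5 N, so equilibrium requires friction f = -243.5 N (down-slope).
The limit of static friction is μ_s N = 468.2 N.
|f_req| = 243.5 ≤ 468.2 N → the block is in equilibrium; friction equals the required value.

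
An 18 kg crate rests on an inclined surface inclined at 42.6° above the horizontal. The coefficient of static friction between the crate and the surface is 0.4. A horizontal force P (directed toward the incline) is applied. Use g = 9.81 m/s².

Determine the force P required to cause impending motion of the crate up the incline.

At impending motion up the slope, friction acts down-slope at its limit: f = μ_s N.
Perpendicular to the incline: N = m g cos θ + P sin θ.
Along the incline: P cos θ = m g sin θ + μ_s N = m g sin θ + μ_s (m g cos θ + P sin θ).
Solving, P (cos θ − μ_s sin θ) = m g (sin θ + μ_s cos θ), so P = 18×9.81×(sin 42.6° + 0.4 cos 42.6°)/(cos 42.6° − 0.4 sin 42.6°) = 177×0.9713/0.4653 = 369 N.

P ≈ 369 N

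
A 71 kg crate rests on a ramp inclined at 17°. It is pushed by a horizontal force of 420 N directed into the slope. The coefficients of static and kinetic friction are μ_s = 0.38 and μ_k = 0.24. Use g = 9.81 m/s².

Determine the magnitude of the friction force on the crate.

Normal direction: N = m g cos θ + P sin θ = 788.9 N.
Parallel to the incline: P cos θ − m g sin θ = 401.6 − 203.6 = 198 N; the friction needed to balance this is 198 N acting down the slope.
Maximum static friction: μ_s N = 0.38 × 788.9 = 299.8 N.
Since 198 N is within the 299.8 N limit, the crate stays put and friction is exactly 198 N.

f ≈ 198 N (down the incline)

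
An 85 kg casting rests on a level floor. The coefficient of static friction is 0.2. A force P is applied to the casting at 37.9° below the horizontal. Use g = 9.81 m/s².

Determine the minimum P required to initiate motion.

P ≈ 250 N

N = m g + P sin α (the push presses the casting into the level floor).
At impending slip, P cos α = μ_s N = μ_s (m g + P sin α).
Solving: P (cos α − μ_s sin α) = μ_s m g → P = 0.2×834/(cos 37.9° − 0.2 sin 37.9°) = 167/0.6662 = 250 N.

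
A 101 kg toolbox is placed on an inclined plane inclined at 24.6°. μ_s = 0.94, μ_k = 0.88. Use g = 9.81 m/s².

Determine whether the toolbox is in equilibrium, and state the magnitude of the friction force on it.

f ≈ 412 N

N = m g cos θ = 901 N.
Down-slope weight component: m g sin θ = 412 N.
μ_s N = 847 N.
412 ≤ 847 N, so it stays put; friction = 412 N.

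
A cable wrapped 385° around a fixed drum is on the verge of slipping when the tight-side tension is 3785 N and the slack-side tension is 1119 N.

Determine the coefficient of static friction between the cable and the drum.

T₂/T₁ = e^{μβ} → μ = ln(T₂/T₁)/β.
β = 385° = 6.72 rad.
μ = ln(3785/1119)/6.72 = ln(3.382)/6.72 = 0.181.

μ ≈ 0.181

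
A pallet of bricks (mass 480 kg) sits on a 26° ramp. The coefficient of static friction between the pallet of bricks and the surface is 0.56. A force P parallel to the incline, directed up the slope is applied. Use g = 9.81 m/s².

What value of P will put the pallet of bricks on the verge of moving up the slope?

At impending motion up the slope, friction acts down-slope at its limit: f = μ_s N.
P is parallel to the surface, so N = m g cos θ = 4230 N.
Along the incline: P = m g sin θ + μ_s N = 2060 + 0.56×4230 = 4430 N.

P ≈ 4430 N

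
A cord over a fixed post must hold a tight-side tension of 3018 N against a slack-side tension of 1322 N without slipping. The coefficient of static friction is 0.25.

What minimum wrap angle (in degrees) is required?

β_min ≈ 189°

T₂/T₁ = e^{μβ} → β = ln(T₂/T₁)/μ.
β = ln(3018/1322)/0.25 = 0.8254/0.25 = 3.302 rad.
In degrees: β = 3.302 × 180/π = 189°.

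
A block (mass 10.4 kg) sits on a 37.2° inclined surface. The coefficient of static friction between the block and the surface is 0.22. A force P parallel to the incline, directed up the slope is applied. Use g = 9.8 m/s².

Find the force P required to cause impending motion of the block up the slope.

At impending motion up the slope, friction acts down-slope at its limit: f = μ_s N.
P is parallel to the surface, so N = m g cos θ = 81.2 N.
Along the incline: P = m g sin θ + μ_s N = 61.6 + 0.22×81.2 = 79.5 N.

P ≈ 79.5 N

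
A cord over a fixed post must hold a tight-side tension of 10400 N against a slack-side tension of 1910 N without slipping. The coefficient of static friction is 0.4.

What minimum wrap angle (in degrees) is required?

β_min ≈ 243°

T₂/T₁ = e^{μβ} → β = ln(T₂/T₁)/μ.
β = ln(10400/1910)/0.4 = 1.695/0.4 = 4.237 rad.
In degrees: β = 4.237 × 180/π = 243°.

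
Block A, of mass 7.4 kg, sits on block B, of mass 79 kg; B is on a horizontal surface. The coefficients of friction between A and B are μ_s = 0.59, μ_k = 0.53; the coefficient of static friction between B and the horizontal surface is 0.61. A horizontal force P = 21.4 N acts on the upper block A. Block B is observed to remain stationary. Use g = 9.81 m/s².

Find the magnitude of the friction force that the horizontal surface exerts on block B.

f ≈ 21.4 N

The normal force B exerts on A is simply A's weight, N₁ = 72.59 N.
So the A–B interface can sustain at most μ_s N₁ = 42.83 N of static friction.
Since P = 21.4 N ≤ 42.83 N, A does not slip on B; friction on A equals P = 21.4 N.
B experiences an equal 21.4 N forward from A (third law). B is in equilibrium, so the floor supplies f₂ = 21.4 N of static friction (limit μ_s(m_A+m_B)g = 517 N, not exceeded).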